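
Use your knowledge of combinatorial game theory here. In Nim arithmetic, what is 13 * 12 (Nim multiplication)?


Nim multiplication is bilinear over XOR: (u XOR v) * w = (u*w) XOR (v*w).
So we split each operand into its bit components and XOR the pairwise Nim products.
13 = 1 + 4 + 8 (as XOR of powers of 2).
12 = 4 + 8 (as XOR of powers of 2).
Using the standard Nim-product table on single bits:
  2*2 = 3,   2*4 = 8,   2*8 = 12,
  4*4 = 6,   4*8 = 11,  8*8 = 13,
and  1*x = x (identity), k*l = l*k (commutative).
Pairwise Nim products:
  1 * 4 = 4
  1 * 8 = 8
  4 * 4 = 6
  4 * 8 = 11
  8 * 4 = 11
  8 * 8 = 13
XOR them: 4 XOR 8 XOR 6 XOR 11 XOR 11 XOR 13 = 7.
Result: 13 * 12 = 7 (in Nim).

7


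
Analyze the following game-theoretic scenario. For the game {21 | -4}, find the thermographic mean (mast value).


Game = {21 | -4}, a switch {a | b} with numbers a > b.
Its thermograph has left wall a - t and right wall b + t, which meet at t = (a - b)/2, where both equal (a + b)/2. So the mast (mean value) is at (a + b)/2.
Mean = (21 + (-4))/2 = 17/2 = 17/2

17/2


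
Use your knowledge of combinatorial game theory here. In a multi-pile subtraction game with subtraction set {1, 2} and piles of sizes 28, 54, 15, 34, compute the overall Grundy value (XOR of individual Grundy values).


Subtraction set: {1, 2}
For this subtraction set, G(n) = n mod 3 (period = max + 1 = 3).
Pile 1 (size 28): G(28) = 28 mod 3 = 1
Pile 2 (size 54): G(54) = 54 mod 3 = 0
Pile 3 (size 15): G(15) = 15 mod 3 = 0
Pile 4 (size 34): G(34) = 34 mod 3 = 1
Total Grundy value = XOR of all: 1 XOR 0 XOR 0 XOR 1 = 0

0


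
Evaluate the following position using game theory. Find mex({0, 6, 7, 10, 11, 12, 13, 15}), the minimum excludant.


Set = {0, 6, 7, 10, 11, 12, 13, 15}
0 is in the set.
1 is NOT in the set. This is the mex.
mex = 1

1


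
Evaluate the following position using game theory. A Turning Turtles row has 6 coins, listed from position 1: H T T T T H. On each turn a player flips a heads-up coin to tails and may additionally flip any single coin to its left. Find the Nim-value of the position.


Coins: H T T T T H
Key fact: a single head at position k behaves exactly like a Nim heap of size k (turning it to T and optionally flipping a coin at j < k corresponds to moving the heap from k to j, or to 0), and heads combine as a disjunctive sum (two heads at the same place would cancel, matching j XOR j = 0). So the Nim-value is the XOR of the 1-indexed positions of the heads.
Face-up positions (1-indexed): [1, 6]
XOR 0 with 1: 0 XOR 1 = 1
XOR 1 with 6: 1 XOR 6 = 7
Nim-value = 7

7


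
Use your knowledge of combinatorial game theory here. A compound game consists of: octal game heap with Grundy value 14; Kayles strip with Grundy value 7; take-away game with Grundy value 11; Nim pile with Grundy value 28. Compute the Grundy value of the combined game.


By the Sprague-Grundy theorem, the Grundy value of a sum of games is the XOR of individual Grundy values.
octal game heap: Grundy value = 14. Running XOR: 0 XOR 14 = 14
Kayles strip: Grundy value = 7. Running XOR: 14 XOR 7 = 9
take-away game: Grundy value = 11. Running XOR: 9 XOR 11 = 2
Nim pile: Grundy value = 28. Running XOR: 2 XOR 28 = 30
The combined Grundy value is 30.

30


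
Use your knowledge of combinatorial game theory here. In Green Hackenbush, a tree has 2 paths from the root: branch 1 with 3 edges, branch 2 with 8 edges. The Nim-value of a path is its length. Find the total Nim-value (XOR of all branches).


The tree has 2 branches from the ground vertex.
In Green Hackenbush, the Nim-value of a simple path of length k is k.
Branch 1: length 3, Nim-value = 3
Branch 2: length 8, Nim-value = 8
Total Nim-value = XOR of all branch values:
0 XOR 3 = 3
3 XOR 8 = 11
Nim-value of the tree = 11

11


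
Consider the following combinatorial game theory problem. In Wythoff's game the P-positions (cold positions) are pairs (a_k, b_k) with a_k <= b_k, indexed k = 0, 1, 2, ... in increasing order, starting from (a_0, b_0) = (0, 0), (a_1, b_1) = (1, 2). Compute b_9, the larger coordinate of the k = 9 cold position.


By Wythoff's theorem, a_k = floor(k * phi) and b_k = floor(k * phi^2) = a_k + k, where phi = (1 + sqrt(5))/2 is the golden ratio.
phi = (1 + sqrt(5))/2 = 1.618034
phi^2 = phi + 1 = 2.618034
k = 9
k * phi^2 = 9 * 2.618034 = 23.562306
b_9 = floor(k * phi^2) = 23 (check: a_9 + k = 14 + 9 = 23)

23


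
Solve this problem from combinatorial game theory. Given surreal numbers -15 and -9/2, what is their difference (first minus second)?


x = -15, y = -9/2
Converting to common denominator: 2
x = -30/2, y = -9/2
x - y = -15 - -9/2 = -21/2

-21/2


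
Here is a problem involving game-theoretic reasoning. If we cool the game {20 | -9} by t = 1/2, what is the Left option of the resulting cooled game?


Original game: {20 | -9} (a switch {a | b} with a > b).
Cooling by t (for t below the temperature (a - b)/2 = 29/2) taxes each move by t: {a | b} cooled by t is {a - t | b + t}.
Cooling amount: t = 1/2
Cooled Left option: 20 - 1/2 = 39/2
Cooled Right option: -9 + 1/2 = -17/2
Cooled game: {39/2 | -17/2}
Left option = 39/2

39/2


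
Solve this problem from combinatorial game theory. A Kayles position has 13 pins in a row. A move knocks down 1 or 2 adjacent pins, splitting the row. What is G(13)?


Kayles: a move removes 1 or 2 adjacent pins from a contiguous row.
Removing pins from a row of k leaves two independent rows (a, b) with a + b = k - 1 (one pin) or a + b = k - 2 (two pins); an end removal gives a = 0.
By Sprague-Grundy, G(k) = mex{ G(a) XOR G(b) } over all these splits. G(0) = 0.
G(1): splits (0,0):0^0=0 -> mex({0}) = 1
G(2): splits (0,1):0^1=1 (0,0):0^0=0 -> mex({0, 1}) = 2
G(3): splits (0,2):0^2=2 (1,1):1^1=0 (0,1):0^1=1 -> mex({0, 1, 2}) = 3
G(4): splits (0,3):0^3=3 (1,2):1^2=3 (0,2):0^2=2 (1,1):1^1=0 -> mex({0, 2, 3}) = 1
G(5): splits (0,4):0^1=1 (1,3):1^3=2 (2,2):2^2=0 (0,3):0^3=3 (1,2):1^2=3 -> mex({0, 1, 2, 3}) = 4
G(6) = mex({0, 1, 2, 4}) = 3
G(7) = mex({0, 1, 3, 4, 5}) = 2
G(8) = mex({0, 2, 3, 5, 6}) = 1
G(9) = mex({0, 1, 2, 3, 6, 7}) = 4
G(10) = mex({0, 1, 3, 4, 5, 7}) = 2
G(11) = mex({0, 1, 2, 3, 4, 5}) = 6
G(12) = mex({0, 1, 2, 3, 5, 6, 7}) = 4
G(13) = mex({0, 2, 3, 4, 6, 7}) = 1
Therefore G(13) = 1.

1


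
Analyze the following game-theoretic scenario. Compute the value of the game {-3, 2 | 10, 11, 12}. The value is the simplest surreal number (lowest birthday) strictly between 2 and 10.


Left options: {-3, 2}, max = 2
Right options: {10, 11, 12}, min = 10
All options are numbers and max(Left) < min(Right), so by the simplicity theorem the value is the simplest (earliest-born) number strictly between 2 and 10.
Integers 3 through 9 all lie strictly between 2 and 10.
Among integers, the simplest (lowest birthday = smallest |n|; 0 is born on day 0, +-n on day n) is 3.
No non-integer in the interval can be simpler: if x is a non-integer in the interval, then floor(x) or ceil(x) also lies in the interval (the interval contains an integer), and both are proper prefixes of x's sign expansion, i.e. born earlier. So the game value is 3.
Game value = 3

3


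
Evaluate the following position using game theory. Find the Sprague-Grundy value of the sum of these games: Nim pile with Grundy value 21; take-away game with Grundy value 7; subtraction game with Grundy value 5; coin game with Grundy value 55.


By the Sprague-Grundy theorem, the Grundy value of a sum of games is the XOR of individual Grundy values.
Nim pile: Grundy value = 21. Running XOR: 0 XOR 21 = 21
take-away game: Grundy value = 7. Running XOR: 21 XOR 7 = 18
subtraction game: Grundy value = 5. Running XOR: 18 XOR 5 = 23
coin game: Grundy value = 55. Running XOR: 23 XOR 55 = 32
The combined Grundy value is 32.

32


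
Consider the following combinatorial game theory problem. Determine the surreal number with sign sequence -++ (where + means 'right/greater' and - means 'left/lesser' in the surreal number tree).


Sign expansion: -++
Rule: track bounds (lo, hi), initially (-inf, +inf). On '+', the current value becomes lo and we move to the simplest number in (value, hi): value + 1 if hi = +inf, otherwise the midpoint (value + hi)/2. On '-', the current value becomes hi and we move to value - 1 if lo = -inf, otherwise the midpoint (lo + value)/2.
Start at 0.
Step 1: sign = -, move left. Bounds: (-inf, 0). Value = -1
Step 2: sign = +, move right. Bounds: (-1, 0). Value = -1/2
Step 3: sign = +, move right. Bounds: (-1/2, 0). Value = -1/4
The surreal number with sign expansion -++ is -1/4.

-1/4


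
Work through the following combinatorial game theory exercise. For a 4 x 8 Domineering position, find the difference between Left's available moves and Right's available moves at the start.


Board is 4 x 8 (rows x cols).
Left (vertical) placements: (rows-1) * cols = 3 * 8 = 24
Right (horizontal) placements: rows * (cols-1) = 4 * 7 = 28
Advantage = Left - Right = 24 - 28 = -4

-4


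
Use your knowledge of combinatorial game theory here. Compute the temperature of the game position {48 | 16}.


The game is {48 | 16}, a switch {a | b} with numbers a > b.
Cooling {a | b} by t gives {a - t | b + t}, which stops being hot when a - t = b + t, i.e. at t = (a - b)/2. So the temperature of a switch is (a - b)/2.
Temperature = (Left option - Right option) / 2
= (48 - (16)) / 2
= 32 / 2
= 16

16


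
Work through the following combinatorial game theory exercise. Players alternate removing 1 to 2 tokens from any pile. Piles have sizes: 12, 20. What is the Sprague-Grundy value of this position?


Subtraction set: {1, 2}
For this subtraction set, G(n) = n mod 3 (period = max + 1 = 3).
Pile 1 (size 12): G(12) = 12 mod 3 = 0
Pile 2 (size 20): G(20) = 20 mod 3 = 2
Total Grundy value = XOR of all: 0 XOR 2 = 2

2


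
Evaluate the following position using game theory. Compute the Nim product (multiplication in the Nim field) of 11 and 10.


Nim multiplication is bilinear over XOR: (u XOR v) * w = (u*w) XOR (v*w).
So we split each operand into its bit components and XOR the pairwise Nim products.
11 = 1 + 2 + 8 (as XOR of powers of 2).
10 = 2 + 8 (as XOR of powers of 2).
Using the standard Nim-product table on single bits:
  2*2 = 3,   2*4 = 8,   2*8 = 12,
  4*4 = 6,   4*8 = 11,  8*8 = 13,
and  1*x = x (identity), k*l = l*k (commutative).
Pairwise Nim products:
  1 * 2 = 2
  1 * 8 = 8
  2 * 2 = 3
  2 * 8 = 12
  8 * 2 = 12
  8 * 8 = 13
XOR them: 2 XOR 8 XOR 3 XOR 12 XOR 12 XOR 13 = 4.
Result: 11 * 10 = 4 (in Nim).

4


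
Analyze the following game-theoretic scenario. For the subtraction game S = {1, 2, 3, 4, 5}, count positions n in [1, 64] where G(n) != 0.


Subtraction set S = {1, 2, 3, 4, 5}, so G(n) = n mod 6.
G(n) = 0 when n is a multiple of 6.
Multiples of 6 in [1, 64]: 10
N-positions (nonzero Grundy) = 64 - 10 = 54

54


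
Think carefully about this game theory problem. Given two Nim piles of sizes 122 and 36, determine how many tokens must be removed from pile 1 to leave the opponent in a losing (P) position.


Piles: 122 and 36
Current XOR: 122 XOR 36 = 94 (non-zero, so this is an N-position).
To make the XOR zero, we need to find a move that balances the piles.
For pile 1 (size 122): target = 122 XOR 94 = 36
We reduce pile 1 from 122 to 36.
Tokens removed: 122 - 36 = 86
Verification: 36 XOR 36 = 0

86


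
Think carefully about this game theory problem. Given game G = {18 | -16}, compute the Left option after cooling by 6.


Original game: {18 | -16} (a switch {a | b} with a > b).
Cooling by t (for t below the temperature (a - b)/2 = 17) taxes each move by t: {a | b} cooled by t is {a - t | b + t}.
Cooling amount: t = 6
Cooled Left option: 18 - 6 = 12
Cooled Right option: -16 + 6 = -10
Cooled game: {12 | -10}
Left option = 12

12


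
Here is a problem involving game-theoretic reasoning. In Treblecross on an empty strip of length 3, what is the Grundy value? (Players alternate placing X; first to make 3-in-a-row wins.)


Treblecross: place X on empty cells; 3-in-a-row wins.
Playing within two cells of an existing X lets the opponent win at once, so sensible play treats the cells i-2..i+2 around each X as dead. The player left with no safe cell loses, so this is a normal-play take-away game on strips of safe cells.
Placing X at cell i (0-indexed) of a strip of k safe cells leaves independent strips of sizes max(0, i-2) and max(0, k-i-3). Hence G(k) = mex{ G(max(0,i-2)) XOR G(max(0,k-i-3)) : 0 <= i < k }, with G(0) = 0.
G(1): splits (0,0):0^0=0 -> mex({0}) = 1
G(2): splits (0,0):0^0=0 -> mex({0}) = 1
G(3): splits (0,0):0^0=0 -> mex({0}) = 1
Therefore G(3) = 1.

1


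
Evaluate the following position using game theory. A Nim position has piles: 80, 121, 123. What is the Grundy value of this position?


We need the XOR (exclusive or) of all pile sizes.
After XOR-ing pile 1 (size 80): 0 XOR 80 = 80
After XOR-ing pile 2 (size 121): 80 XOR 121 = 41
After XOR-ing pile 3 (size 123): 41 XOR 123 = 82
The Nim-value of this position is 82.

82


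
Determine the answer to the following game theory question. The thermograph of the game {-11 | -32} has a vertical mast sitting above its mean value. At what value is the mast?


Game = {-11 | -32}, a switch {a | b} with numbers a > b.
Its thermograph has left wall a - t and right wall b + t, which meet at t = (a - b)/2, where both equal (a + b)/2. So the mast (mean value) is at (a + b)/2.
Mean = (-11 + (-32))/2 = -43/2 = -43/2

-43/2


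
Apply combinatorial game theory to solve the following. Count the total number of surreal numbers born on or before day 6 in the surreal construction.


Day 0: {|} = 0 is born. Count = 1.
Day n: the number of surreal numbers born by day n is 2^(n+1) - 1.
By day 0: 2^1 - 1 = 1
By day 1: 2^2 - 1 = 3
By day 2: 2^3 - 1 = 7
By day 3: 2^4 - 1 = 15
By day 4: 2^5 - 1 = 31
By day 5: 2^6 - 1 = 63
By day 6: 2^7 - 1 = 127
By day 6: 127 surreal numbers.

127


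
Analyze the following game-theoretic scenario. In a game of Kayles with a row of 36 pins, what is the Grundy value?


Kayles: a move removes 1 or 2 adjacent pins from a contiguous row.
Removing pins from a row of k leaves two independent rows (a, b) with a + b = k - 1 (one pin) or a + b = k - 2 (two pins); an end removal gives a = 0.
By Sprague-Grundy, G(k) = mex{ G(a) XOR G(b) } over all these splits. G(0) = 0.
G(1): splits (0,0):0^0=0 -> mex({0}) = 1
G(2): splits (0,1):0^1=1 (0,0):0^0=0 -> mex({0, 1}) = 2
G(3): splits (0,2):0^2=2 (1,1):1^1=0 (0,1):0^1=1 -> mex({0, 1, 2}) = 3
G(4): splits (0,3):0^3=3 (1,2):1^2=3 (0,2):0^2=2 (1,1):1^1=0 -> mex({0, 2, 3}) = 1
G(5): splits (0,4):0^1=1 (1,3):1^3=2 (2,2):2^2=0 (0,3):0^3=3 (1,2):1^2=3 -> mex({0, 1, 2, 3}) = 4
G(6) = mex({0, 1, 2, 4}) = 3
G(7) = mex({0, 1, 3, 4, 5}) = 2
G(8) = mex({0, 2, 3, 5, 6}) = 1
G(9) = mex({0, 1, 2, 3, 6, 7}) = 4
G(10) = mex({0, 1, 3, 4, 5, 7}) = 2
G(11) = mex({0, 1, 2, 3, 4, 5}) = 6
G(12) = mex({0, 1, 2, 3, 5, 6, 7}) = 4
G(13) = mex({0, 2, 3, 4, 6, 7}) = 1
G(14) = mex({0, 1, 4, 5, 6, 7}) = 2
G(15) = mex({0, 1, 2, 3, 4, 5, 6}) = 7
G(16) = mex({0, 2, 3, 5, 6, 7}) = 1
G(17) = mex({0, 1, 2, 3, 5, 6, 7}) = 4
G(18) = mex({0, 1, 2, 4, 5, 6}) = 3
G(19) = mex({0, 1, 3, 4, 5, 7}) = 2
G(20) = mex({0, 2, 3, 4, 5, 6, 7}) = 1
G(21) = mex({0, 1, 2, 3, 5, 6, 7}) = 4
G(22) = mex({0, 1, 2, 3, 4, 5, 7}) = 6
G(23) = mex({0, 1, 2, 3, 4, 5, 6}) = 7
G(24) = mex({0, 1, 2, 3, 5, 6, 7}) = 4
G(25) = mex({0, 2, 3, 4, 6, 7}) = 1
G(26) = mex({0, 1, 3, 4, 5, 6, 7}) = 2
G(27) = mex({0, 1, 2, 3, 4, 5, 6, 7}) = 8
G(28) = mex({0, 1, 2, 3, 4, 6, 7, 8}) = 5
G(29) = mex({0, 1, 2, 3, 5, 6, 7, 8, 9}) = 4
G(30) = mex({0, 1, 2, 3, 4, 5, 6, 9, 10}) = 7
G(31) = mex({0, 1, 3, 4, 5, 7, 10, 11}) = 2
G(32) = mex({0, 2, 3, 4, 5, 6, 7, 9, 11}) = 1
G(33) = mex({0, 1, 2, 3, 4, 5, 6, 7, 9, 12}) = 8
G(34) = mex({0, 1, 2, 3, 4, 5, 7, 8, 11, 12}) = 6
G(35) = mex({0, 1, 2, 3, 4, 5, 6, 8, 9, 10, 11}) = 7
G(36) = mex({0, 1, 2, 3, 5, 6, 7, 9, 10}) = 4
Therefore G(36) = 4.

4


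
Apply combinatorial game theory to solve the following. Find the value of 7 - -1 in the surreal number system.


x = 7, y = -1
x - y = 7 - -1 = 8

8


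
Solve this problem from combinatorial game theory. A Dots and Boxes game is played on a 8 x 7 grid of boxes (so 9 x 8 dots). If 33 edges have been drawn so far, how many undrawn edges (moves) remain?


Grid: 8 x 7 boxes, i.e. 9 rows and 8 columns of dots.
Horizontal edges: (rows + 1) * cols = 9 * 7 = 63
Vertical edges: rows * (cols + 1) = 8 * 8 = 64
Total edges: 63 + 64 = 127
Edges drawn: 33
Remaining: 127 - 33 = 94

94


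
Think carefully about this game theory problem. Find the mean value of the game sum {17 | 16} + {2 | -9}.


G1 = {17 | 16}, G2 = {2 | -9}
Each is a switch {a | b} with numbers a > b; its mean value is (a + b)/2, and mean value is additive over game sums: m(G1 + G2) = m(G1) + m(G2).
Mean of G1 = (17 + (16))/2 = 33/2 = 33/2
Mean of G2 = (2 + (-9))/2 = -7/2 = -7/2
Mean of G1 + G2 = 33/2 + -7/2 = 13

13


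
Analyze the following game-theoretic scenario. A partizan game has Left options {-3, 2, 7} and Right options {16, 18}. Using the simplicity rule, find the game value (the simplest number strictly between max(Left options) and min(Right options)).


Left options: {-3, 2, 7}, max = 7
Right options: {16, 18}, min = 16
All options are numbers and max(Left) < min(Right), so by the simplicity theorem the value is the simplest (earliest-born) number strictly between 7 and 16.
Integers 8 through 15 all lie strictly between 7 and 16.
Among integers, the simplest (lowest birthday = smallest |n|; 0 is born on day 0, +-n on day n) is 8.
No non-integer in the interval can be simpler: if x is a non-integer in the interval, then floor(x) or ceil(x) also lies in the interval (the interval contains an integer), and both are proper prefixes of x's sign expansion, i.e. born earlier. So the game value is 8.
Game value = 8

8


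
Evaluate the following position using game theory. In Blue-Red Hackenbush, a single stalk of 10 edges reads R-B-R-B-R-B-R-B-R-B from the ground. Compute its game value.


Edges (from ground): R-B-R-B-R-B-R-B-R-B
By Berlekamp's sign-expansion rule, a Blue-Red Hackenbush stalk has the value of the surreal number whose sign sequence is the edge sequence with B -> + and R -> -.
Sign sequence: -+-+-+-+-+
Trace the sign expansion in the surreal number tree, starting from 0:
Edge 1: R (sign -) -> bounds (-inf, 0), value = -1
Edge 2: B (sign +) -> bounds (-1, 0), value = -1/2
Edge 3: R (sign -) -> bounds (-1, -1/2), value = -3/4
Edge 4: B (sign +) -> bounds (-3/4, -1/2), value = -5/8
Edge 5: R (sign -) -> bounds (-3/4, -5/8), value = -11/16
Edge 6: B (sign +) -> bounds (-11/16, -5/8), value = -21/32
Edge 7: R (sign -) -> bounds (-11/16, -21/32), value = -43/64
Edge 8: B (sign +) -> bounds (-43/64, -21/32), value = -85/128
Edge 9: R (sign -) -> bounds (-43/64, -85/128), value = -171/256
Edge 10: B (sign +) -> bounds (-171/256, -85/128), value = -341/512
Game value = -341/512

-341/512


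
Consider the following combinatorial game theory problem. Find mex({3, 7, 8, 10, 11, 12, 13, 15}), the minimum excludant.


Set = {3, 7, 8, 10, 11, 12, 13, 15}
0 is NOT in the set. This is the mex.
mex = 0

0


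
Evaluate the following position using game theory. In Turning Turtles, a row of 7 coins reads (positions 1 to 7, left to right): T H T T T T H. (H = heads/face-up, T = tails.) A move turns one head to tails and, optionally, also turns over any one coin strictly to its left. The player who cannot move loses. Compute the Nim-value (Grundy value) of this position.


Coins: T H T T T T H
Key fact: a single head at position k behaves exactly like a Nim heap of size k (turning it to T and optionally flipping a coin at j < k corresponds to moving the heap from k to j, or to 0), and heads combine as a disjunctive sum (two heads at the same place would cancel, matching j XOR j = 0). So the Nim-value is the XOR of the 1-indexed positions of the heads.
Face-up positions (1-indexed): [2, 7]
XOR 0 with 2: 0 XOR 2 = 2
XOR 2 with 7: 2 XOR 7 = 5
Nim-value = 5

5


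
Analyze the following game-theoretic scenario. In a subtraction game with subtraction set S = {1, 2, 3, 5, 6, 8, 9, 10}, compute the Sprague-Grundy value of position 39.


The subtraction set is S = {1, 2, 3, 5, 6, 8, 9, 10}.
G(k) = mex{ G(k - s) : s in S, s <= k }. We compute iteratively: G(0) = 0.
G(1) = mex({0}) = 1
G(2) = mex({0, 1}) = 2
G(3) = mex({0, 1, 2}) = 3
G(4) = mex({1, 2, 3}) = 0
G(5) = mex({0, 2, 3}) = 1
G(6) = mex({0, 1, 3}) = 2
G(7) = mex({0, 1, 2}) = 3
G(8) = mex({0, 1, 2, 3}) = 4
G(9) = mex({0, 1, 2, 3, 4}) = 5
G(10) = mex({0, 1, 2, 3, 4, 5}) = 6
G(11) = mex({1, 2, 3, 4, 5, 6}) = 0
G(12) = mex({0, 2, 3, 5, 6}) = 1
G(13) = mex({0, 1, 3, 4, 6}) = 2
G(14) = mex({0, 1, 2, 4, 5}) = 3
G(15) = mex({1, 2, 3, 5, 6}) = 0
G(16) = mex({0, 2, 3, 4, 6}) = 1
G(17) = mex({0, 1, 3, 4, 5}) = 2
G(18) = mex({0, 1, 2, 4, 5, 6}) = 3
G(19) = mex({0, 1, 2, 3, 5, 6}) = 4
G(20) = mex({0, 1, 2, 3, 4, 6}) = 5
Observe that G(11)..G(20) = 0, 1, 2, 3, 0, 1, 2, 3, 4, 5 repeats G(0)..G(9) = 0, 1, 2, 3, 0, 1, 2, 3, 4, 5.
For k >= max(S) = 10, G(k) is determined by the previous 10 values G(k-10)..G(k-1); a window of 10 consecutive values has recurred shifted by 11, so by induction G(k + 11) = G(k) for all k >= 0: the sequence is periodic from the start with period 11.
One period: G(0..10) = 0, 1, 2, 3, 0, 1, 2, 3, 4, 5, 6.
39 mod 11 = 6, so G(39) = G(6) = 2.

2


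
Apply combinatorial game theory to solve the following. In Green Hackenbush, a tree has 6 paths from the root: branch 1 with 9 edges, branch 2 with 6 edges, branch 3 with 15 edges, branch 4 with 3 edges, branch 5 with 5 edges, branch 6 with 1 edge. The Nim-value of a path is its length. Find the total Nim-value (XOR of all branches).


The tree has 6 branches from the ground vertex.
In Green Hackenbush, the Nim-value of a simple path of length k is k.
Branch 1: length 9, Nim-value = 9
Branch 2: length 6, Nim-value = 6
Branch 3: length 15, Nim-value = 15
Branch 4: length 3, Nim-value = 3
Branch 5: length 5, Nim-value = 5
Branch 6: length 1, Nim-value = 1
Total Nim-value = XOR of all branch values:
0 XOR 9 = 9
9 XOR 6 = 15
15 XOR 15 = 0
0 XOR 3 = 3
3 XOR 5 = 6
6 XOR 1 = 7
Nim-value of the tree = 7

7


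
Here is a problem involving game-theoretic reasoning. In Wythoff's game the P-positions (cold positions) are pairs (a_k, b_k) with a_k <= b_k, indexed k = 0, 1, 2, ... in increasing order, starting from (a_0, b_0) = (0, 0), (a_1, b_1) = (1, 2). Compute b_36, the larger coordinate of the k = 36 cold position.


By Wythoff's theorem, a_k = floor(k * phi) and b_k = floor(k * phi^2) = a_k + k, where phi = (1 + sqrt(5))/2 is the golden ratio.
phi = (1 + sqrt(5))/2 = 1.618034
phi^2 = phi + 1 = 2.618034
k = 36
k * phi^2 = 36 * 2.618034 = 94.249224
b_36 = floor(k * phi^2) = 94 (check: a_36 + k = 58 + 36 = 94)

94


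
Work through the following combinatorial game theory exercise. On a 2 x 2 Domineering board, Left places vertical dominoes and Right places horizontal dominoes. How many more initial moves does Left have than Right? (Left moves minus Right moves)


Board is 2 x 2 (rows x cols).
Left (vertical) placements: (rows-1) * cols = 1 * 2 = 2
Right (horizontal) placements: rows * (cols-1) = 2 * 1 = 2
Advantage = Left - Right = 2 - 2 = 0

0


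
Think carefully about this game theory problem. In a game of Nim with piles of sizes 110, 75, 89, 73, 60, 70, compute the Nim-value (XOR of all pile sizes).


We need the XOR (exclusive or) of all pile sizes.
After XOR-ing pile 1 (size 110): 0 XOR 110 = 110
After XOR-ing pile 2 (size 75): 110 XOR 75 = 37
After XOR-ing pile 3 (size 89): 37 XOR 89 = 124
After XOR-ing pile 4 (size 73): 124 XOR 73 = 53
After XOR-ing pile 5 (size 60): 53 XOR 60 = 9
After XOR-ing pile 6 (size 70): 9 XOR 70 = 79
The Nim-value of this position is 79.

79


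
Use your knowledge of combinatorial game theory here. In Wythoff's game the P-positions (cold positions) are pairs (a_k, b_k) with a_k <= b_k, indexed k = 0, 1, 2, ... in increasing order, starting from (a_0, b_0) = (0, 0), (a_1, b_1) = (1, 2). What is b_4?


By Wythoff's theorem, a_k = floor(k * phi) and b_k = floor(k * phi^2) = a_k + k, where phi = (1 + sqrt(5))/2 is the golden ratio.
phi = (1 + sqrt(5))/2 = 1.618034
phi^2 = phi + 1 = 2.618034
k = 4
k * phi^2 = 4 * 2.618034 = 10.472136
b_4 = floor(k * phi^2) = 10 (check: a_4 + k = 6 + 4 = 10)

10


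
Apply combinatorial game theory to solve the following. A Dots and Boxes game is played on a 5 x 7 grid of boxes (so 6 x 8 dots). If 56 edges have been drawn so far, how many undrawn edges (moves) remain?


Grid: 5 x 7 boxes, i.e. 6 rows and 8 columns of dots.
Horizontal edges: (rows + 1) * cols = 6 * 7 = 42
Vertical edges: rows * (cols + 1) = 5 * 8 = 40
Total edges: 42 + 40 = 82
Edges drawn: 56
Remaining: 82 - 56 = 26

26


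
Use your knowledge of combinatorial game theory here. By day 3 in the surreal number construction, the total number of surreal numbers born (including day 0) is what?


Day 0: {|} = 0 is born. Count = 1.
Day n: the number of surreal numbers born by day n is 2^(n+1) - 1.
By day 0: 2^1 - 1 = 1
By day 1: 2^2 - 1 = 3
By day 2: 2^3 - 1 = 7
By day 3: 2^4 - 1 = 15
By day 3: 15 surreal numbers.

15


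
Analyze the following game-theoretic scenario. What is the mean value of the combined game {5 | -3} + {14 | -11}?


G1 = {5 | -3}, G2 = {14 | -11}
Each is a switch {a | b} with numbers a > b; its mean value is (a + b)/2, and mean value is additive over game sums: m(G1 + G2) = m(G1) + m(G2).
Mean of G1 = (5 + (-3))/2 = 2/2 = 1
Mean of G2 = (14 + (-11))/2 = 3/2 = 3/2
Mean of G1 + G2 = 1 + 3/2 = 5/2

5/2


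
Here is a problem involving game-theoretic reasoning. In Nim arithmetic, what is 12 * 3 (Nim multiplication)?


Nim multiplication is bilinear over XOR: (u XOR v) * w = (u*w) XOR (v*w).
So we split each operand into its bit components and XOR the pairwise Nim products.
12 = 4 + 8 (as XOR of powers of 2).
3 = 1 + 2 (as XOR of powers of 2).
Using the standard Nim-product table on single bits:
  2*2 = 3,   2*4 = 8,   2*8 = 12,
  4*4 = 6,   4*8 = 11,  8*8 = 13,
and  1*x = x (identity), k*l = l*k (commutative).
Pairwise Nim products:
  4 * 1 = 4
  4 * 2 = 8
  8 * 1 = 8
  8 * 2 = 12
XOR them: 4 XOR 8 XOR 8 XOR 12 = 8.
Result: 12 * 3 = 8 (in Nim).

8


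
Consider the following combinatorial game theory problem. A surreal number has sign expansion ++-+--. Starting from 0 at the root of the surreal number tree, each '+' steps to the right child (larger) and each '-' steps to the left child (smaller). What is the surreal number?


Sign expansion: ++-+--
Rule: track bounds (lo, hi), initially (-inf, +inf). On '+', the current value becomes lo and we move to the simplest number in (value, hi): value + 1 if hi = +inf, otherwise the midpoint (value + hi)/2. On '-', the current value becomes hi and we move to value - 1 if lo = -inf, otherwise the midpoint (lo + value)/2.
Start at 0.
Step 1: sign = +, move right. Bounds: (0, +inf). Value = 1
Step 2: sign = +, move right. Bounds: (1, +inf). Value = 2
Step 3: sign = -, move left. Bounds: (1, 2). Value = 3/2
Step 4: sign = +, move right. Bounds: (3/2, 2). Value = 7/4
Step 5: sign = -, move left. Bounds: (3/2, 7/4). Value = 13/8
Step 6: sign = -, move left. Bounds: (3/2, 13/8). Value = 25/16
The surreal number with sign expansion ++-+-- is 25/16.

25/16


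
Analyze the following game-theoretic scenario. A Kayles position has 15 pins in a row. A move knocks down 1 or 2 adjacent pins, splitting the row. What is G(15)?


Kayles: a move removes 1 or 2 adjacent pins from a contiguous row.
Removing pins from a row of k leaves two independent rows (a, b) with a + b = k - 1 (one pin) or a + b = k - 2 (two pins); an end removal gives a = 0.
By Sprague-Grundy, G(k) = mex{ G(a) XOR G(b) } over all these splits. G(0) = 0.
G(1): splits (0,0):0^0=0 -> mex({0}) = 1
G(2): splits (0,1):0^1=1 (0,0):0^0=0 -> mex({0, 1}) = 2
G(3): splits (0,2):0^2=2 (1,1):1^1=0 (0,1):0^1=1 -> mex({0, 1, 2}) = 3
G(4): splits (0,3):0^3=3 (1,2):1^2=3 (0,2):0^2=2 (1,1):1^1=0 -> mex({0, 2, 3}) = 1
G(5): splits (0,4):0^1=1 (1,3):1^3=2 (2,2):2^2=0 (0,3):0^3=3 (1,2):1^2=3 -> mex({0, 1, 2, 3}) = 4
G(6) = mex({0, 1, 2, 4}) = 3
G(7) = mex({0, 1, 3, 4, 5}) = 2
G(8) = mex({0, 2, 3, 5, 6}) = 1
G(9) = mex({0, 1, 2, 3, 6, 7}) = 4
G(10) = mex({0, 1, 3, 4, 5, 7}) = 2
G(11) = mex({0, 1, 2, 3, 4, 5}) = 6
G(12) = mex({0, 1, 2, 3, 5, 6, 7}) = 4
G(13) = mex({0, 2, 3, 4, 6, 7}) = 1
G(14) = mex({0, 1, 4, 5, 6, 7}) = 2
G(15) = mex({0, 1, 2, 3, 4, 5, 6}) = 7
Therefore G(15) = 7.

7


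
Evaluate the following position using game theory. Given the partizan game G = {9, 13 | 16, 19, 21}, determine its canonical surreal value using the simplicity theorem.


Left options: {9, 13}, max = 13
Right options: {16, 19, 21}, min = 16
All options are numbers and max(Left) < min(Right), so by the simplicity theorem the value is the simplest (earliest-born) number strictly between 13 and 16.
Integers 14 through 15 all lie strictly between 13 and 16.
Among integers, the simplest (lowest birthday = smallest |n|; 0 is born on day 0, +-n on day n) is 14.
No non-integer in the interval can be simpler: if x is a non-integer in the interval, then floor(x) or ceil(x) also lies in the interval (the interval contains an integer), and both are proper prefixes of x's sign expansion, i.e. born earlier. So the game value is 14.
Game value = 14

14


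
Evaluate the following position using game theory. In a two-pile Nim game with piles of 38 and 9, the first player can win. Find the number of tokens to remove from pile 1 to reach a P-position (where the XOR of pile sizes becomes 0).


Piles: 38 and 9
Current XOR: 38 XOR 9 = 47 (non-zero, so this is an N-position).
To make the XOR zero, we need to find a move that balances the piles.
For pile 1 (size 38): target = 38 XOR 47 = 9
We reduce pile 1 from 38 to 9.
Tokens removed: 38 - 9 = 29
Verification: 9 XOR 9 = 0

29


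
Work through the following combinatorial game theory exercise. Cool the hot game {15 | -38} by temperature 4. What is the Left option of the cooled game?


Original game: {15 | -38} (a switch {a | b} with a > b).
Cooling by t (for t below the temperature (a - b)/2 = 53/2) taxes each move by t: {a | b} cooled by t is {a - t | b + t}.
Cooling amount: t = 4
Cooled Left option: 15 - 4 = 11
Cooled Right option: -38 + 4 = -34
Cooled game: {11 | -34}
Left option = 11

11


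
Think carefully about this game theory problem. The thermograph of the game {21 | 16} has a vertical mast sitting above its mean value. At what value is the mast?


Game = {21 | 16}, a switch {a | b} with numbers a > b.
Its thermograph has left wall a - t and right wall b + t, which meet at t = (a - b)/2, where both equal (a + b)/2. So the mast (mean value) is at (a + b)/2.
Mean = (21 + (16))/2 = 37/2 = 37/2

37/2


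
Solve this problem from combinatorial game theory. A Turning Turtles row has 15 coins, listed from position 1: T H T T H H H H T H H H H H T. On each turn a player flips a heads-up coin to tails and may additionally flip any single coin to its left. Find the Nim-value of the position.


Coins: T H T T H H H H T H H H H H T
Key fact: a single head at position k behaves exactly like a Nim heap of size k (turning it to T and optionally flipping a coin at j < k corresponds to moving the heap from k to j, or to 0), and heads combine as a disjunctive sum (two heads at the same place would cancel, matching j XOR j = 0). So the Nim-value is the XOR of the 1-indexed positions of the heads.
Face-up positions (1-indexed): [2, 5, 6, 7, 8, 10, 11, 12, 13, 14]
XOR 0 with 2: 0 XOR 2 = 2
XOR 2 with 5: 2 XOR 5 = 7
XOR 7 with 6: 7 XOR 6 = 1
XOR 1 with 7: 1 XOR 7 = 6
XOR 6 with 8: 6 XOR 8 = 14
XOR 14 with 10: 14 XOR 10 = 4
XOR 4 with 11: 4 XOR 11 = 15
XOR 15 with 12: 15 XOR 12 = 3
XOR 3 with 13: 3 XOR 13 = 14
XOR 14 with 14: 14 XOR 14 = 0
Nim-value = 0

0


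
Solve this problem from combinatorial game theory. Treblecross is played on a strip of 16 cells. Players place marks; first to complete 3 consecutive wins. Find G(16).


Treblecross: place X on empty cells; 3-in-a-row wins.
Playing within two cells of an existing X lets the opponent win at once, so sensible play treats the cells i-2..i+2 around each X as dead. The player left with no safe cell loses, so this is a normal-play take-away game on strips of safe cells.
Placing X at cell i (0-indexed) of a strip of k safe cells leaves independent strips of sizes max(0, i-2) and max(0, k-i-3). Hence G(k) = mex{ G(max(0,i-2)) XOR G(max(0,k-i-3)) : 0 <= i < k }, with G(0) = 0.
G(1): splits (0,0):0^0=0 -> mex({0}) = 1
G(2): splits (0,0):0^0=0 -> mex({0}) = 1
G(3): splits (0,0):0^0=0 -> mex({0}) = 1
G(4): splits (0,1):0^1=1 (0,0):0^0=0 -> mex({0, 1}) = 2
G(5): splits (0,2):0^1=1 (0,1):0^1=1 (0,0):0^0=0 -> mex({0, 1}) = 2
G(6) = mex({1}) = 0
G(7) = mex({0, 1, 2}) = 3
G(8) = mex({0, 1, 2}) = 3
G(9) = mex({0, 2}) = 1
G(10) = mex({0, 2, 3}) = 1
G(11) = mex({0, 3}) = 1
G(12) = mex({1, 3}) = 0
G(13) = mex({0, 1, 2, 3}) = 4
G(14) = mex({0, 1, 2}) = 3
G(15) = mex({0, 1, 2}) = 3
G(16) = mex({0, 1, 2, 4}) = 3
Therefore G(16) = 3.

3


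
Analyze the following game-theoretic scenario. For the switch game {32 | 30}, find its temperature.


The game is {32 | 30}, a switch {a | b} with numbers a > b.
Cooling {a | b} by t gives {a - t | b + t}, which stops being hot when a - t = b + t, i.e. at t = (a - b)/2. So the temperature of a switch is (a - b)/2.
Temperature = (Left option - Right option) / 2
= (32 - (30)) / 2
= 2 / 2
= 1

1


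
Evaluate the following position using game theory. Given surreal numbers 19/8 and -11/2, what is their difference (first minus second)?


x = 19/8, y = -11/2
Converting to common denominator: 8
x = 19/8, y = -44/8
x - y = 19/8 - -11/2 = 63/8

63/8


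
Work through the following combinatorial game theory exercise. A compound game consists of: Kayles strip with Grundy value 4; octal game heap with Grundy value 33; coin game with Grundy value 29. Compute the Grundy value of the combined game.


By the Sprague-Grundy theorem, the Grundy value of a sum of games is the XOR of individual Grundy values.
Kayles strip: Grundy value = 4. Running XOR: 0 XOR 4 = 4
octal game heap: Grundy value = 33. Running XOR: 4 XOR 33 = 37
coin game: Grundy value = 29. Running XOR: 37 XOR 29 = 56
The combined Grundy value is 56.

56


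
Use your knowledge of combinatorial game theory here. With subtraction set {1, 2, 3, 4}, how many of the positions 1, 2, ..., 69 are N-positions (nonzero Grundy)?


Subtraction set S = {1, 2, 3, 4}, so G(n) = n mod 5.
G(n) = 0 when n is a multiple of 5.
Multiples of 5 in [1, 69]: 13
N-positions (nonzero Grundy) = 69 - 13 = 56

56


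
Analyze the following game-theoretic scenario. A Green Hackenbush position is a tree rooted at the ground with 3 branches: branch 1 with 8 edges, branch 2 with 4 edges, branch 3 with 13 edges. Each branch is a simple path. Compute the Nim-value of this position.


The tree has 3 branches from the ground vertex.
In Green Hackenbush, the Nim-value of a simple path of length k is k.
Branch 1: length 8, Nim-value = 8
Branch 2: length 4, Nim-value = 4
Branch 3: length 13, Nim-value = 13
Total Nim-value = XOR of all branch values:
0 XOR 8 = 8
8 XOR 4 = 12
12 XOR 13 = 1
Nim-value of the tree = 1

1


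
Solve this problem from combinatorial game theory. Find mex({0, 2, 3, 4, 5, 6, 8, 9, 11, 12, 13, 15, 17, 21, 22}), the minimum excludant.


Set = {0, 2, 3, 4, 5, 6, 8, 9, 11, 12, 13, 15, 17, 21, 22}
0 is in the set.
1 is NOT in the set. This is the mex.
mex = 1

1


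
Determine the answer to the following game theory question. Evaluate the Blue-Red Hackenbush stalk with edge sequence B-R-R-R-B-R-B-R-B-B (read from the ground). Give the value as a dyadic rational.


Edges (from ground): B-R-R-R-B-R-B-R-B-B
By Berlekamp's sign-expansion rule, a Blue-Red Hackenbush stalk has the value of the surreal number whose sign sequence is the edge sequence with B -> + and R -> -.
Sign sequence: +---+-+-++
Trace the sign expansion in the surreal number tree, starting from 0:
Edge 1: B (sign +) -> bounds (0, +inf), value = 1
Edge 2: R (sign -) -> bounds (0, 1), value = 1/2
Edge 3: R (sign -) -> bounds (0, 1/2), value = 1/4
Edge 4: R (sign -) -> bounds (0, 1/4), value = 1/8
Edge 5: B (sign +) -> bounds (1/8, 1/4), value = 3/16
Edge 6: R (sign -) -> bounds (1/8, 3/16), value = 5/32
Edge 7: B (sign +) -> bounds (5/32, 3/16), value = 11/64
Edge 8: R (sign -) -> bounds (5/32, 11/64), value = 21/128
Edge 9: B (sign +) -> bounds (21/128, 11/64), value = 43/256
Edge 10: B (sign +) -> bounds (43/256, 11/64), value = 87/512
Game value = 87/512

87/512


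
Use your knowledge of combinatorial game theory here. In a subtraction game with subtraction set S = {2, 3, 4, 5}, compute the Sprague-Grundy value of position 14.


The subtraction set is S = {2, 3, 4, 5}.
G(k) = mex{ G(k - s) : s in S, s <= k }. We compute iteratively: G(0) = 0.
G(1) = mex({}) = 0
G(2) = mex({0}) = 1
G(3) = mex({0}) = 1
G(4) = mex({0, 1}) = 2
G(5) = mex({0, 1}) = 2
G(6) = mex({0, 1, 2}) = 3
G(7) = mex({1, 2}) = 0
G(8) = mex({1, 2, 3}) = 0
G(9) = mex({0, 2, 3}) = 1
G(10) = mex({0, 2, 3}) = 1
G(11) = mex({0, 1, 3}) = 2
Observe that G(7)..G(11) = 0, 0, 1, 1, 2 repeats G(0)..G(4) = 0, 0, 1, 1, 2.
For k >= max(S) = 5, G(k) is determined by the previous 5 values G(k-5)..G(k-1); a window of 5 consecutive values has recurred shifted by 7, so by induction G(k + 7) = G(k) for all k >= 0: the sequence is periodic from the start with period 7.
One period: G(0..6) = 0, 0, 1, 1, 2, 2, 3.
14 mod 7 = 0, so G(14) = G(0) = 0.

0


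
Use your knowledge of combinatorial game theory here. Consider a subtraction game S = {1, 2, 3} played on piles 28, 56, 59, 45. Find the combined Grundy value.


Subtraction set: {1, 2, 3}
For this subtraction set, G(n) = n mod 4 (period = max + 1 = 4).
Pile 1 (size 28): G(28) = 28 mod 4 = 0
Pile 2 (size 56): G(56) = 56 mod 4 = 0
Pile 3 (size 59): G(59) = 59 mod 4 = 3
Pile 4 (size 45): G(45) = 45 mod 4 = 1
Total Grundy value = XOR of all: 0 XOR 0 XOR 3 XOR 1 = 2

2


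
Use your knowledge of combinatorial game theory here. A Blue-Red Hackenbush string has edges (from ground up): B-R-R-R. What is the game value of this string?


Edges (from ground): B-R-R-R
By Berlekamp's sign-expansion rule, a Blue-Red Hackenbush stalk has the value of the surreal number whose sign sequence is the edge sequence with B -> + and R -> -.
Sign sequence: +---
Trace the sign expansion in the surreal number tree, starting from 0:
Edge 1: B (sign +) -> bounds (0, +inf), value = 1
Edge 2: R (sign -) -> bounds (0, 1), value = 1/2
Edge 3: R (sign -) -> bounds (0, 1/2), value = 1/4
Edge 4: R (sign -) -> bounds (0, 1/4), value = 1/8
Game value = 1/8

1/8


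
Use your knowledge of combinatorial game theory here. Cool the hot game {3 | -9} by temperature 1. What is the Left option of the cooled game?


Original game: {3 | -9} (a switch {a | b} with a > b).
Cooling by t (for t below the temperature (a - b)/2 = 6) taxes each move by t: {a | b} cooled by t is {a - t | b + t}.
Cooling amount: t = 1
Cooled Left option: 3 - 1 = 2
Cooled Right option: -9 + 1 = -8
Cooled game: {2 | -8}
Left option = 2

2


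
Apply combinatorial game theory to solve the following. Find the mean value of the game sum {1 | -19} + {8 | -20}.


G1 = {1 | -19}, G2 = {8 | -20}
Each is a switch {a | b} with numbers a > b; its mean value is (a + b)/2, and mean value is additive over game sums: m(G1 + G2) = m(G1) + m(G2).
Mean of G1 = (1 + (-19))/2 = -18/2 = -9
Mean of G2 = (8 + (-20))/2 = -12/2 = -6
Mean of G1 + G2 = -9 + -6 = -15

-15


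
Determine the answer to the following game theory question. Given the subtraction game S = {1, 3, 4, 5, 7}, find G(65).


The subtraction set is S = {1, 3, 4, 5, 7}.
G(k) = mex{ G(k - s) : s in S, s <= k }. We compute iteratively: G(0) = 0.
G(1) = mex({0}) = 1
G(2) = mex({1}) = 0
G(3) = mex({0}) = 1
G(4) = mex({0, 1}) = 2
G(5) = mex({0, 1, 2}) = 3
G(6) = mex({0, 1, 3}) = 2
G(7) = mex({0, 1, 2}) = 3
G(8) = mex({1, 2, 3}) = 0
G(9) = mex({0, 2, 3}) = 1
G(10) = mex({1, 2, 3}) = 0
G(11) = mex({0, 2, 3}) = 1
G(12) = mex({0, 1, 3}) = 2
G(13) = mex({0, 1, 2}) = 3
G(14) = mex({0, 1, 3}) = 2
Observe that G(8)..G(14) = 0, 1, 0, 1, 2, 3, 2 repeats G(0)..G(6) = 0, 1, 0, 1, 2, 3, 2.
For k >= max(S) = 7, G(k) is determined by the previous 7 values G(k-7)..G(k-1); a window of 7 consecutive values has recurred shifted by 8, so by induction G(k + 8) = G(k) for all k >= 0: the sequence is periodic from the start with period 8.
One period: G(0..7) = 0, 1, 0, 1, 2, 3, 2, 3.
65 mod 8 = 1, so G(65) = G(1) = 1.

1
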